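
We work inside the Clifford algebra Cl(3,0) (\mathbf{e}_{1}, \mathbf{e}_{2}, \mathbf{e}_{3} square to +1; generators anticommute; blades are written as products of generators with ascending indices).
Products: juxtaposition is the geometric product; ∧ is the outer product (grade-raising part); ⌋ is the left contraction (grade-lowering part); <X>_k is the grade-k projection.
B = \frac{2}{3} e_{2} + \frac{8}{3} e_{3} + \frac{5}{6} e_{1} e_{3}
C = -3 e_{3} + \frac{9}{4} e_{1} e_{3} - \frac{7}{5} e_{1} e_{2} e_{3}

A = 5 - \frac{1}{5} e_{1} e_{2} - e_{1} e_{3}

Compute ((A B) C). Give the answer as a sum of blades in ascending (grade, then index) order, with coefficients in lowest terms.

step 1: \frac{5}{6} - \frac{14}{5} e_{1} + \frac{10}{3} e_{2} + \frac{40}{3} e_{3} + \frac{25}{6} e_{1} e_{3} + \frac{1}{6} e_{2} e_{3} + \frac{2}{15} e_{1} e_{2} e_{3}
step 2: -\frac{29513}{600} - \frac{634}{15} e_{1} - \frac{181}{30} e_{2} - \frac{44}{5} e_{3} - \frac{2243}{120} e_{1} e_{2} + \frac{1793}{120} e_{1} e_{3} - \frac{152}{25} e_{2} e_{3} - \frac{26}{3} e_{1} e_{2} e_{3}
Answer: -\frac{29513}{600} - \frac{634}{15} e_{1} - \frac{181}{30} e_{2} - \frac{44}{5} e_{3} - \frac{2243}{120} e_{1} e_{2} + \frac{1793}{120} e_{1} e_{3} - \frac{152}{25} e_{2} e_{3} - \frac{26}{3} e_{1} e_{2} e_{3}


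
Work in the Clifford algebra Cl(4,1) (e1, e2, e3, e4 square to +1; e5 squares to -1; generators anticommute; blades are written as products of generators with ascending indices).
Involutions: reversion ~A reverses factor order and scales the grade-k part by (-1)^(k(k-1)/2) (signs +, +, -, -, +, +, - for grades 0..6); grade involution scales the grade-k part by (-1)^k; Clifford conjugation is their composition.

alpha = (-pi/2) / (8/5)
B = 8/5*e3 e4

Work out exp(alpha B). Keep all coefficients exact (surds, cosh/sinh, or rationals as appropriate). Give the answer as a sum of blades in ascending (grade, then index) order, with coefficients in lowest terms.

B^2 = (8/5)^2*(e3 e4)^2 = 64/25*(-1) = -64/25 (a basis 2-blade squares to minus the product of its generators' squares).
B^2 = -64/25 — a negative square means the series sums to a rotation: l = 8/5, alpha*l = -pi/2, so exp(alpha B) = cos(-pi/2) + (sin(-pi/2)/(8/5))*B = 0 + (-5/8)*B.
Answer: -e3 e4


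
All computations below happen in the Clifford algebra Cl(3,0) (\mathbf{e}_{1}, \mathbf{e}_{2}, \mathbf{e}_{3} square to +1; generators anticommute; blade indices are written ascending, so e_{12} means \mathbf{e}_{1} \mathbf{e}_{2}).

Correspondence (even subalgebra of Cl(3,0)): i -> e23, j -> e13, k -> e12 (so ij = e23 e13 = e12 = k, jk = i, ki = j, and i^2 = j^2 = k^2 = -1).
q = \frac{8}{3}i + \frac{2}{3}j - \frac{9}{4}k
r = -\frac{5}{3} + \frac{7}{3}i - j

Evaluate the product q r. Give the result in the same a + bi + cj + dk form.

In blades: q = -\frac{9}{4} e_{12} + \frac{2}{3} e_{13} + \frac{8}{3} e_{23}, r = -\frac{5}{3} - e_{13} + \frac{7}{3} e_{23}.
Distribute q over r term by term (generator squares from the signature, products reordered to ascending indices): (-\frac{9}{4} e_{12})*r = \frac{15}{4} e_{12} - \frac{21}{4} e_{13} - \frac{9}{4} e_{23}; (\frac{2}{3} e_{13})*r = \frac{2}{3} - \frac{14}{9} e_{12} - \frac{10}{9} e_{13}; (\frac{8}{3} e_{23})*r = -\frac{56}{9} - \frac{8}{3} e_{12} - \frac{40}{9} e_{23}.
Sum: -\frac{50}{9} - \frac{17}{36} e_{12} - \frac{229}{36} e_{13} - \frac{241}{36} e_{23}; translating back through the correspondence:
Answer: -\frac{50}{9} - \frac{241}{36}i - \frac{229}{36}j - \frac{17}{36}k


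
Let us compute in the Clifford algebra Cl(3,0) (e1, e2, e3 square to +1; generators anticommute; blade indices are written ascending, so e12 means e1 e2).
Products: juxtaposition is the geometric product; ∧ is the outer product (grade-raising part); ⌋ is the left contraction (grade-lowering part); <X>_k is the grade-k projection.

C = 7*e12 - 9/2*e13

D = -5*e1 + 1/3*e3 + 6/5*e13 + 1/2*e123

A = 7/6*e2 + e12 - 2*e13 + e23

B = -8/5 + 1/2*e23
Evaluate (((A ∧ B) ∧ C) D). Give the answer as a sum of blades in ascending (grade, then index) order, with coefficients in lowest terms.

step 1: -28/15*e2 - 8/5*e12 + 16/5*e13 - 8/5*e23
step 2: -42/5*e123
step 3: 21/5 - 252/25*e2 - 14/5*e12 + 42*e23
Answer: 21/5 - 252/25*e2 - 14/5*e12 + 42*e23


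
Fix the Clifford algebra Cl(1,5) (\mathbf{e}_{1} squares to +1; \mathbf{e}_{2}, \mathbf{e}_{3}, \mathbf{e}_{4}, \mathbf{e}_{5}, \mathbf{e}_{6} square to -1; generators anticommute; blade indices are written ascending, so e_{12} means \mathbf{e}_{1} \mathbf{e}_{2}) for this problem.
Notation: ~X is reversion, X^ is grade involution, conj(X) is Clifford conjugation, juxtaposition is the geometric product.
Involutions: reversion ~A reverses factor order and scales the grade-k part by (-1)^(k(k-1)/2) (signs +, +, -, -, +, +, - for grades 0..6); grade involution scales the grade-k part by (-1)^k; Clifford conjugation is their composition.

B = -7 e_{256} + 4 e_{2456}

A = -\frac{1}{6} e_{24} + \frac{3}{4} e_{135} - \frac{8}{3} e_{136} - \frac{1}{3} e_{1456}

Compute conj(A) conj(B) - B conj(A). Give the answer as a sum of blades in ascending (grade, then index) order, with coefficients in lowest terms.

first term: \frac{4}{3} e_{12} - \frac{2}{3} e_{56} + \frac{7}{3} e_{124} - \frac{7}{6} e_{456} + \frac{56}{3} e_{1235} + \frac{21}{4} e_{1236} + \frac{32}{3} e_{12345} + 3 e_{12346}
second term: -\frac{4}{3} e_{12} - \frac{2}{3} e_{56} + \frac{7}{3} e_{124} + \frac{7}{6} e_{456} + \frac{56}{3} e_{1235} + \frac{21}{4} e_{1236} - \frac{32}{3} e_{12345} - 3 e_{12346}
Answer: \frac{8}{3} e_{12} - \frac{7}{3} e_{456} + \frac{64}{3} e_{12345} + 6 e_{12346}


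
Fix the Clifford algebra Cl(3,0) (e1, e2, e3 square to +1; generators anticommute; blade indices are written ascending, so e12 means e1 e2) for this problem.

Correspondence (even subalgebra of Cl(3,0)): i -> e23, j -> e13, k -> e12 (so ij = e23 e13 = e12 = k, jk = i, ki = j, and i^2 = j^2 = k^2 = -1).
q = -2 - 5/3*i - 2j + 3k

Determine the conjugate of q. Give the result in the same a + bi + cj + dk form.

In blades: q = -2 + 3*e12 - 2*e13 - 5/3*e23.
Quaternion conjugation is reversion on the even subalgebra: the scalar is fixed and every grade-2 blade flips sign, giving -2 - 3*e12 + 2*e13 + 5/3*e23; translating back:
Answer: -2 + 5/3*i + 2j - 3k


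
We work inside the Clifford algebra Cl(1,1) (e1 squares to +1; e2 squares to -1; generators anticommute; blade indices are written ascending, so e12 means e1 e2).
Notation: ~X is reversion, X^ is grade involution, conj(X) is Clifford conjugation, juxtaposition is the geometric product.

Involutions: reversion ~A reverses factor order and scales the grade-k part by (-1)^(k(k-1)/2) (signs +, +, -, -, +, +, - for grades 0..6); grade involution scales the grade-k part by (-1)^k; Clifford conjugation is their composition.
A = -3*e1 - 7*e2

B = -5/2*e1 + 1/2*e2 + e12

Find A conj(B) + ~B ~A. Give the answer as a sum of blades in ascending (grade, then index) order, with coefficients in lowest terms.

first term: -11 + 7*e1 + 3*e2 + 19*e12
second term: 11 - 7*e1 - 3*e2 + 19*e12
Answer: 38*e12


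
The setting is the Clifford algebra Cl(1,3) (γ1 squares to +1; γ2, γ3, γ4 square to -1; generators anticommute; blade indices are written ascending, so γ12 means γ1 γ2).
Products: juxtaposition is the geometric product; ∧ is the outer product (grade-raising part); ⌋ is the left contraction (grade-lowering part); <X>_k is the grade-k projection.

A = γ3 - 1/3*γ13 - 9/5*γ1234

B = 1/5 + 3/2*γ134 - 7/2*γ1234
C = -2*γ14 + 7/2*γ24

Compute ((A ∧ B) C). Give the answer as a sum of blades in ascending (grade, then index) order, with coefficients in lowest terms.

step 1: 1/5*γ3 - 1/15*γ13 - 9/25*γ1234
step 2: -63/50*γ13 + 18/25*γ23 - 2/15*γ34 + 2/5*γ134 - 7/10*γ234 + 7/30*γ1234
Answer: -63/50*γ13 + 18/25*γ23 - 2/15*γ34 + 2/5*γ134 - 7/10*γ234 + 7/30*γ1234


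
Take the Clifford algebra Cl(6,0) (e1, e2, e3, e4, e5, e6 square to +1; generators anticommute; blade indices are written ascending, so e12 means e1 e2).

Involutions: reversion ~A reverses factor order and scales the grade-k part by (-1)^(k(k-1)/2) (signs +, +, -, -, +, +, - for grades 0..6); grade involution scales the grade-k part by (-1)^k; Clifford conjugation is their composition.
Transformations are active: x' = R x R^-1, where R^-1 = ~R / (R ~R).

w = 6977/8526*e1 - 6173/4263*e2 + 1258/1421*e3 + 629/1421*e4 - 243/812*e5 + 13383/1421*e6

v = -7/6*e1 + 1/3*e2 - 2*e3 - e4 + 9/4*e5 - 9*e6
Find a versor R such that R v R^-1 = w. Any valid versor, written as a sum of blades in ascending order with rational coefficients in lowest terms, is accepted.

Why this works: both vectors square to 13325/144, so q(v) = q(w) and R = v + w = -495/1421*e1 - 1584/1421*e2 - 1584/1421*e3 - 792/1421*e4 + 396/203*e5 + 594/1421*e6 carries v to w — its own direction survives, the complement (v - w)/2 flips.
Answer: -495/1421*e1 - 1584/1421*e2 - 1584/1421*e3 - 792/1421*e4 + 396/203*e5 + 594/1421*e6


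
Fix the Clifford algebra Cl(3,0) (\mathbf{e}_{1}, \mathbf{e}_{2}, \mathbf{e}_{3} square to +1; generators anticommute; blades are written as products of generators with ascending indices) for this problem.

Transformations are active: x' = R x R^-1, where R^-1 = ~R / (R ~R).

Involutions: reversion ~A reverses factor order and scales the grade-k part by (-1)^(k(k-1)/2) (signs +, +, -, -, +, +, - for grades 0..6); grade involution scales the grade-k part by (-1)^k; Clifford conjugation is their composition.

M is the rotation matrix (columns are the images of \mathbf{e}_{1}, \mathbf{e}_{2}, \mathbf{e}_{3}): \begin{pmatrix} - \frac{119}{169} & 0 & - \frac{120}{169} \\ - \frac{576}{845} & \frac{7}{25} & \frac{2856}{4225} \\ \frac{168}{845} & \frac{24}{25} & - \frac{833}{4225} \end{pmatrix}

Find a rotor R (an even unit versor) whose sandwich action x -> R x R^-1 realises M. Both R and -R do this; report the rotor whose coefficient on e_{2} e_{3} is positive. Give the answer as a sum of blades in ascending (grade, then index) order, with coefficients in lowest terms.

Method: write R = a + b12*e_{1} e_{2} + b13*e_{1} e_{3} + b23*e_{2} e_{3} with a^2 + b12^2 + b13^2 + b23^2 = 1 (so R^-1 = ~R). Expanding the columns R e_j ~R gives tr M = 4a^2 - 1 and, from the antisymmetric part, M21 - M12 = -4a*b12, M13 - M31 = 4a*b13, M32 - M23 = -4a*b23.
Here tr M = -\frac{105}{169}, so a^2 = (1 + tr M)/4 = \frac{16}{169} and a = ±\frac{4}{13}. Taking a = \frac{4}{13}: M21 - M12 = -\frac{576}{845}, M13 - M31 = -\frac{768}{845}, M32 - M23 = \frac{48}{169}, giving b12 = \frac{36}{65}, b13 = -\frac{48}{65}, b23 = -\frac{3}{13}, i.e. R = \frac{4}{13} + \frac{36}{65} e_{1} e_{2} - \frac{48}{65} e_{1} e_{3} - \frac{3}{13} e_{2} e_{3}.
Its e_{2} e_{3} coefficient is negative, so report the other preimage -R.
Answer: -\frac{4}{13} - \frac{36}{65} e_{1} e_{2} + \frac{48}{65} e_{1} e_{3} + \frac{3}{13} e_{2} e_{3}. Recall the cover is two-to-one: with M of trace -\frac{105}{169}, both preimages act alike, and the stated e_{2} e_{3} sign chooses the sheet.


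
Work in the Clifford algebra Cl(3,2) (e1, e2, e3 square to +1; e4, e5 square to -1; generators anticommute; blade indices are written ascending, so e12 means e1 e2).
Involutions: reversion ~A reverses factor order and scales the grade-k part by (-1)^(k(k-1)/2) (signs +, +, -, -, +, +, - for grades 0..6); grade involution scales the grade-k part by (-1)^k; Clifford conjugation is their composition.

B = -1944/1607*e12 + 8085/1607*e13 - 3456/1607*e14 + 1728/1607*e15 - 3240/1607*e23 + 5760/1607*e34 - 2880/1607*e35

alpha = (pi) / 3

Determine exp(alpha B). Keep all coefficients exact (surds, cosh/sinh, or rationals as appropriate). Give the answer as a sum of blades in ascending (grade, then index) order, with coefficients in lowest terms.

B^2 term by term: the squares give (-1944/1607)^2*(e12)^2 + (8085/1607)^2*(e13)^2 + (-3456/1607)^2*(e14)^2 + (1728/1607)^2*(e15)^2 + (-3240/1607)^2*(e23)^2 + (5760/1607)^2*(e34)^2 + (-2880/1607)^2*(e35)^2 = 3779136/2582449*(-1) + 65367225/2582449*(-1) + 11943936/2582449*(+1) + 2985984/2582449*(+1) + 10497600/2582449*(-1) + 33177600/2582449*(+1) + 8294400/2582449*(+1) = -9 (each basis 2-blade squares to minus the product of its generators' squares); cross terms between blades sharing an index anticommute and cancel; the commuting (index-disjoint) pairs give grade-4 terms 2*c*c'*(blade product), which cancel blade by blade — e1234: -22394880/2582449 + 22394880/2582449 = 0; e1235: 11197440/2582449 - 11197440/2582449 = 0; e1345: -19906560/2582449 + 19906560/2582449 = 0 — confirming B is simple. So B^2 = -9.
B^2 = -9 — since the square is negative, the closed form is circular: l = 3, alpha*l = pi, so exp(alpha B) = cos(pi) + (sin(pi)/3)*B = -1 + (0)*B.
Answer: -1


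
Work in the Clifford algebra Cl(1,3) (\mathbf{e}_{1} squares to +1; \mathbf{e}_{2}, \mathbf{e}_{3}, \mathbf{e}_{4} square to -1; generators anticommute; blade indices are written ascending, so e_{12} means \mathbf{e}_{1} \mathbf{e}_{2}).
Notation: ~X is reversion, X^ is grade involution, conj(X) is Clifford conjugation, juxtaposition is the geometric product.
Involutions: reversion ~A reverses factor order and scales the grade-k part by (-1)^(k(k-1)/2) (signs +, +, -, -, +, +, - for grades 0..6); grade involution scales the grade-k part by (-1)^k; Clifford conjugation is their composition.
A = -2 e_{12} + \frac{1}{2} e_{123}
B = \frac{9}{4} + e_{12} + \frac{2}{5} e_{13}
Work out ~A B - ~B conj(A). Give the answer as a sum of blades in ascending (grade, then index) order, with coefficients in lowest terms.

first term: 2 + \frac{1}{5} e_{2} - \frac{1}{2} e_{3} + \frac{9}{2} e_{12} - \frac{4}{5} e_{23} - \frac{9}{8} e_{123}
second term: -2 + \frac{1}{5} e_{2} - \frac{1}{2} e_{3} + \frac{9}{2} e_{12} - \frac{4}{5} e_{23} + \frac{9}{8} e_{123}
Answer: 4 - \frac{9}{4} e_{123}


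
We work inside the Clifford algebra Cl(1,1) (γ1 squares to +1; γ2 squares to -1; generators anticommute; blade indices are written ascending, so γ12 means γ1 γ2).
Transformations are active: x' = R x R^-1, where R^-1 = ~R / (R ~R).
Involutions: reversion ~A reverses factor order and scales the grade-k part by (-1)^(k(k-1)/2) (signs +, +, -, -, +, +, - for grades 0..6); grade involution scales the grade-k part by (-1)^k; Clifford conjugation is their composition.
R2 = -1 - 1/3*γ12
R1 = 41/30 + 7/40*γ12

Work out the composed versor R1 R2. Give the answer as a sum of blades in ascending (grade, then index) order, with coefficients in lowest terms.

Distribute over the terms of R1 (each basis-blade product reordered to ascending indices, repeated generators contracted through their squares):
(41/30) R2 = -41/30 - 41/90*γ12
(7/40*γ12) R2 = -7/120 - 7/40*γ12
Summing the partial products and collecting blades:
Answer: -57/40 - 227/360*γ12


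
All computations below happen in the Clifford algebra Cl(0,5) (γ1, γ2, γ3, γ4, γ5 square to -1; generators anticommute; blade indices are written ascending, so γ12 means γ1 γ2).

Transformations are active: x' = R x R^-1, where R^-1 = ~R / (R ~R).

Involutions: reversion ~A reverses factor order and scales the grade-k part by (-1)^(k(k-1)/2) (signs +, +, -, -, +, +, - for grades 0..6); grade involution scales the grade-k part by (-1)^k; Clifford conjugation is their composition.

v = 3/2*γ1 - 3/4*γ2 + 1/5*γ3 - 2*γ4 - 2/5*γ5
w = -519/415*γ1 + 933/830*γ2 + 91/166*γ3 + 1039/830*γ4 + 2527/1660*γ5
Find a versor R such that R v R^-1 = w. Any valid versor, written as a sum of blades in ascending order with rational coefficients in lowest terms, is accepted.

R = v + w = 207/830*γ1 + 621/1660*γ2 + 621/830*γ3 - 621/830*γ4 + 1863/1660*γ5 works: the equal norms (-561/80) guarantee its sandwich swaps v into w.
Answer: 207/830*γ1 + 621/1660*γ2 + 621/830*γ3 - 621/830*γ4 + 1863/1660*γ5


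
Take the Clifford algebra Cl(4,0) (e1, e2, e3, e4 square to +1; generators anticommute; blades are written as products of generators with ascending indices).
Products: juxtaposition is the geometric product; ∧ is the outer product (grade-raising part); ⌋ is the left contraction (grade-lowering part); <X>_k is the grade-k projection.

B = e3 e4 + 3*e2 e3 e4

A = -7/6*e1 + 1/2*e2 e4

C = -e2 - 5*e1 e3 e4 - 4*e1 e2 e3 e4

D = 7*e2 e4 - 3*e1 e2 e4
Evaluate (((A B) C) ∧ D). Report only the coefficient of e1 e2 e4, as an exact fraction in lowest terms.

step 1: 3/2*e3 - 1/2*e2 e3 - 7/6*e1 e3 e4 - 7/2*e1 e2 e3 e4
step 2: 49/6 + 77/6*e2 - 1/2*e3 + 11/2*e1 e4 + 3/2*e2 e3 - 7/2*e1 e2 e4 + 7/2*e1 e3 e4 + 7/6*e1 e2 e3 e4
step 3: 343/6*e2 e4 - 49/2*e1 e2 e4 + 7/2*e2 e3 e4 + 3/2*e1 e2 e3 e4
Answer: -49/2


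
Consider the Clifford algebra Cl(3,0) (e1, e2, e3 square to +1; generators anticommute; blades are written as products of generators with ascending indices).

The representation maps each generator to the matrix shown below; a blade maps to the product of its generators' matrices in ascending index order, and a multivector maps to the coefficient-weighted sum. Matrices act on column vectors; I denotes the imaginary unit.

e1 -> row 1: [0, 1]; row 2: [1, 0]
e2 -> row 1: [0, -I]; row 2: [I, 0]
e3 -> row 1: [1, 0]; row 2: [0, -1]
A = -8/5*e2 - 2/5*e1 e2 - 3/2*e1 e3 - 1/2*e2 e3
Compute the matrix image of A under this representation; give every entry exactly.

Bivector images (products of the table entries): rho(e1 e2) = rho(e1)rho(e2) = row 1: [I, 0]; row 2: [0, -I]; rho(e1 e3) = rho(e1)rho(e3) = row 1: [0, -1]; row 2: [1, 0]; rho(e2 e3) = rho(e2)rho(e3) = row 1: [0, I]; row 2: [I, 0].
M = (-8/5)*rho(e2) + (-2/5)*rho(e1 e2) + (-3/2)*rho(e1 e3) + (-1/2)*rho(e2 e3), summed entrywise:
Answer: row 1: [-2*I/5, 3/2 + 11*I/10]; row 2: [-3/2 - 21*I/10, 2*I/5]


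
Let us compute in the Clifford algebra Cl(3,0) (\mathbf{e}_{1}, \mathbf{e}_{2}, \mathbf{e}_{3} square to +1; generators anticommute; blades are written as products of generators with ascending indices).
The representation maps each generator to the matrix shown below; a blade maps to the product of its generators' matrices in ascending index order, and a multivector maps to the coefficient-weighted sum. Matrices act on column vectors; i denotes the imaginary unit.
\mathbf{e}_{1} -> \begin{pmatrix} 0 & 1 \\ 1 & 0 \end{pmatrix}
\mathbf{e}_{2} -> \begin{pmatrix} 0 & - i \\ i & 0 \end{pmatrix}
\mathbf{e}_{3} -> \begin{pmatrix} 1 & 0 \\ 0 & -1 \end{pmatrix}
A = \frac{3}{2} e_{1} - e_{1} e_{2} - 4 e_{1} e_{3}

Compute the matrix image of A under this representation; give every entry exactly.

Bivector images (products of the table entries): rho(e_{1} e_{2}) = rho(\mathbf{e}_{1})rho(\mathbf{e}_{2}) = \begin{pmatrix} i & 0 \\ 0 & - i \end{pmatrix}; rho(e_{1} e_{3}) = rho(\mathbf{e}_{1})rho(\mathbf{e}_{3}) = \begin{pmatrix} 0 & -1 \\ 1 & 0 \end{pmatrix}.
M = (\frac{3}{2})*rho(e_{1}) + (-1)*rho(e_{1} e_{2}) + (-4)*rho(e_{1} e_{3}), summed entrywise:
Answer: \begin{pmatrix} - i & \frac{11}{2} \\ - \frac{5}{2} & i \end{pmatrix}


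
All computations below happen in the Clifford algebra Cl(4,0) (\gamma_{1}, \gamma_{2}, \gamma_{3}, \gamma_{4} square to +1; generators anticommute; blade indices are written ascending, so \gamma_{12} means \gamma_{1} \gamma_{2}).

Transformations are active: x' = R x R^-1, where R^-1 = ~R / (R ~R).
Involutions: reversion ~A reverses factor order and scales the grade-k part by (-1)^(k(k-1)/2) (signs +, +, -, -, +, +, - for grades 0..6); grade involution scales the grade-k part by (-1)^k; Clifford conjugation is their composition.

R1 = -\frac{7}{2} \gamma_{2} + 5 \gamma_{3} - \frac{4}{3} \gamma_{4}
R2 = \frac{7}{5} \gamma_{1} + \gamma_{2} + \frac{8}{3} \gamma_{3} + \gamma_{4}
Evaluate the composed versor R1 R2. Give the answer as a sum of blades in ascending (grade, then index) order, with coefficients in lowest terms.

Distribute over the terms of R1 (each basis-blade product reordered to ascending indices, repeated generators contracted through their squares):
(-\frac{7}{2} \gamma_{2}) R2 = -\frac{7}{2} + \frac{49}{10} \gamma_{12} - \frac{28}{3} \gamma_{23} - \frac{7}{2} \gamma_{24}
(5 \gamma_{3}) R2 = \frac{40}{3} - 7 \gamma_{13} - 5 \gamma_{23} + 5 \gamma_{34}
(-\frac{4}{3} \gamma_{4}) R2 = -\frac{4}{3} + \frac{28}{15} \gamma_{14} + \frac{4}{3} \gamma_{24} + \frac{32}{9} \gamma_{34}
Summing the partial products and collecting blades:
Answer: \frac{17}{2} + \frac{49}{10} \gamma_{12} - 7 \gamma_{13} + \frac{28}{15} \gamma_{14} - \frac{43}{3} \gamma_{23} - \frac{13}{6} \gamma_{24} + \frac{77}{9} \gamma_{34}


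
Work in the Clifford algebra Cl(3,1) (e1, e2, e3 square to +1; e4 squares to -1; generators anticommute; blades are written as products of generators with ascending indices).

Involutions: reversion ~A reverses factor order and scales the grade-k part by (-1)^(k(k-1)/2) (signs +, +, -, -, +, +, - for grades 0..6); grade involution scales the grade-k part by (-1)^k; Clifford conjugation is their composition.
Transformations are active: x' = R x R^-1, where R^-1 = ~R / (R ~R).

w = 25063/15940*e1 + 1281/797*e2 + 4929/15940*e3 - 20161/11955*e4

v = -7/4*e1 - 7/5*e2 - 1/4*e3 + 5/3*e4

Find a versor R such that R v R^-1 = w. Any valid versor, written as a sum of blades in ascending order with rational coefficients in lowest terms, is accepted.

Why this works: both vectors square to 4153/1800, so q(v) = q(w) and R = v + w = -708/3985*e1 + 826/3985*e2 + 236/3985*e3 - 236/11955*e4 carries v to w — its own direction survives, the complement (v - w)/2 flips.
Answer: -708/3985*e1 + 826/3985*e2 + 236/3985*e3 - 236/11955*e4


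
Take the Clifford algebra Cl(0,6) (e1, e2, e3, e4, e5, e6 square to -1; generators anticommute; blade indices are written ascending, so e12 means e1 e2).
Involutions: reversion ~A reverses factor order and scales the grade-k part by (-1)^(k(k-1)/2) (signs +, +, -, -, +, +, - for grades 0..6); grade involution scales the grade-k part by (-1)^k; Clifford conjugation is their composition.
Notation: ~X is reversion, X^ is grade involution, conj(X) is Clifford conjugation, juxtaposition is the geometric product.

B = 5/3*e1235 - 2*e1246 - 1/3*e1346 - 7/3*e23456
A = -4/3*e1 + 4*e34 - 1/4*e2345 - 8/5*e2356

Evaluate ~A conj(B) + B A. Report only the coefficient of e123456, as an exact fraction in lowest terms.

first term: -56/15*e4 - 7/12*e6 - 5/12*e14 + 4/3*e16 + 20/9*e235 - 8/3*e246 + 28/3*e256 - 4/9*e346 - 8*e1236 - 92/15*e1245 - 1/12*e1256 - 16/5*e1345 + 1/2*e1356 - 28/9*e123456
second term: 56/15*e4 + 7/12*e6 + 5/12*e14 - 4/3*e16 - 20/9*e235 + 8/3*e246 + 28/3*e256 + 4/9*e346 - 8*e1236 - 92/15*e1245 - 1/12*e1256 - 16/5*e1345 + 1/2*e1356 - 28/9*e123456
Answer: -56/9


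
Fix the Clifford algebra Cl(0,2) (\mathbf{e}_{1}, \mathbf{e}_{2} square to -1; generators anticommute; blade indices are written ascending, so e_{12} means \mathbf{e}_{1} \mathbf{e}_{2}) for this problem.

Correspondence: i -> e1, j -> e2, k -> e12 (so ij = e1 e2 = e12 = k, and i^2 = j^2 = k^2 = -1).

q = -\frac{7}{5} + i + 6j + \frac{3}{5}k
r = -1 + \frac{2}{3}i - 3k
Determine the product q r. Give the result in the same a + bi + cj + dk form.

In blades: q = -\frac{7}{5} + e_{1} + 6 e_{2} + \frac{3}{5} e_{12}, r = -1 + \frac{2}{3} e_{1} - 3 e_{12}.
Distribute q over r term by term (generator squares from the signature, products reordered to ascending indices): (-\frac{7}{5})*r = \frac{7}{5} - \frac{14}{15} e_{1} + \frac{21}{5} e_{12}; (e_{1})*r = -\frac{2}{3} - e_{1} + 3 e_{2}; (6 e_{2})*r = -18 e_{1} - 6 e_{2} - 4 e_{12}; (\frac{3}{5} e_{12})*r = \frac{9}{5} + \frac{2}{5} e_{2} - \frac{3}{5} e_{12}.
Sum: \frac{38}{15} - \frac{299}{15} e_{1} - \frac{13}{5} e_{2} - \frac{2}{5} e_{12}; translating back through the correspondence:
Answer: \frac{38}{15} - \frac{299}{15}i - \frac{13}{5}j - \frac{2}{5}k


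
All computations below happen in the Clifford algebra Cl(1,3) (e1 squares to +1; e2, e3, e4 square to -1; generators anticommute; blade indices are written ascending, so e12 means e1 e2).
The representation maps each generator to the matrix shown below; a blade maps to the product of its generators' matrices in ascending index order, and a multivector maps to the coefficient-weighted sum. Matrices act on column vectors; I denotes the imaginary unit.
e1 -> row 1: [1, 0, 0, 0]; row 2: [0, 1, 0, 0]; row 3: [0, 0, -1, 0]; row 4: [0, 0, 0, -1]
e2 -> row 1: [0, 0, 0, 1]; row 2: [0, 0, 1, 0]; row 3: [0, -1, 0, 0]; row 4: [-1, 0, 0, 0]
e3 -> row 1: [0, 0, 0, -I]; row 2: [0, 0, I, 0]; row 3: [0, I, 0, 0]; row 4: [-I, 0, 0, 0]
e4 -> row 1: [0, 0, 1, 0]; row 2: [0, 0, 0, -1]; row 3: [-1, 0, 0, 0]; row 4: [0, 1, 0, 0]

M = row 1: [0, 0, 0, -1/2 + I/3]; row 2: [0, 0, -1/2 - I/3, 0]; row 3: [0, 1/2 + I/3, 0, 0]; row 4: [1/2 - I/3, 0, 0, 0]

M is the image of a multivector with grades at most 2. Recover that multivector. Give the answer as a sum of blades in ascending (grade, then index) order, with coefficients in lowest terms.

Method: the blade images are trace-orthogonal — tr(rho(e_A) rho(e_B)^-1) = 4 if A = B and 0 otherwise — and rho(e_A)^-1 = (e_A)^2 * rho(e_A) with (e_A)^2 = +1 or -1, so the coefficient of e_A in the preimage is (e_A)^2 * tr(M rho(e_A))/4.
Nonzero projections over blades of grade <= 2: e2: (e2)^2 = -1, tr(M rho(e2)) = 2, coefficient -1/2; e13: (e13)^2 = +1, tr(M rho(e13)) = -4/3, coefficient -1/3. Every other blade of grade <= 2 projects to 0.
Answer: -1/2*e2 - 1/3*e13


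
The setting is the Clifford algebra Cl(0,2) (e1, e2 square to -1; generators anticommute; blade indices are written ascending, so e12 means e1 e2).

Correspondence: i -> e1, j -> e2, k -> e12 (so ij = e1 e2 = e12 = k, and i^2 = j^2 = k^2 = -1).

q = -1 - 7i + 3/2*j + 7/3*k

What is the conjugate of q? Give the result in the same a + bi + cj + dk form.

In blades: q = -1 - 7*e1 + 3/2*e2 + 7/3*e12.
Conjugation here is Clifford conjugation: the scalar is fixed and the grade-1 and grade-2 blades all flip sign, giving -1 + 7*e1 - 3/2*e2 - 7/3*e12; translating back:
Answer: -1 + 7i - 3/2*j - 7/3*k


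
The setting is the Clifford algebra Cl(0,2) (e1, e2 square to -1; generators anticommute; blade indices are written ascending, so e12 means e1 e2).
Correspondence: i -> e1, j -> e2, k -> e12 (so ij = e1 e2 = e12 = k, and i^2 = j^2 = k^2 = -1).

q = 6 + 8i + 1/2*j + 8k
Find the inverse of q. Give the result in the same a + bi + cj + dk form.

In blades: q = 6 + 8*e1 + 1/2*e2 + 8*e12.
With qbar = 6 - 8*e1 - 1/2*e2 - 8*e12 (scalar fixed, mapped units negated), q qbar = 657/4 (the sum of squared coefficients), so q^-1 = qbar / (657/4) = 8/219 - 32/657*e1 - 2/657*e2 - 32/657*e12; translating back:
Answer: 8/219 - 32/657*i - 2/657*j - 32/657*k


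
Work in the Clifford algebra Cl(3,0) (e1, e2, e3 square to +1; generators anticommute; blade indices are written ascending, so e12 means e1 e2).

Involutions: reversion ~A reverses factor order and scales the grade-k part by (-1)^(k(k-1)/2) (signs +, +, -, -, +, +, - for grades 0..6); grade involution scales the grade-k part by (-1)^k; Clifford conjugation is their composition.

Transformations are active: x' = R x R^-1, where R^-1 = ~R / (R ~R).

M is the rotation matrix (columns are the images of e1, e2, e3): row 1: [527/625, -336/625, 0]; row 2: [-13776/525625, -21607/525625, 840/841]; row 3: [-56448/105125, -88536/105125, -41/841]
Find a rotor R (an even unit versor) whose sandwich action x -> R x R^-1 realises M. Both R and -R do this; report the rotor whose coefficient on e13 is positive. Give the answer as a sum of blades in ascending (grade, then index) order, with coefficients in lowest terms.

Method: write R = a + b12*e12 + b13*e13 + b23*e23 with a^2 + b12^2 + b13^2 + b23^2 = 1 (so R^-1 = ~R). Expanding the columns R e_j ~R gives tr M = 4a^2 - 1 and, from the antisymmetric part, M21 - M12 = -4a*b12, M13 - M31 = 4a*b13, M32 - M23 = -4a*b23.
Here tr M = 15839/21025, so a^2 = (1 + tr M)/4 = 9216/21025 and a = ±96/145. Taking a = 96/145: M21 - M12 = 10752/21025, M13 - M31 = 56448/105125, M32 - M23 = -193536/105125, giving b12 = -28/145, b13 = 147/725, b23 = 504/725, i.e. R = 96/145 - 28/145*e12 + 147/725*e13 + 504/725*e23.
Its e13 coefficient is already positive.
Answer: 96/145 - 28/145*e12 + 147/725*e13 + 504/725*e23. Key observation: the double cover Spin(3) -> SO(3) sends R and -R to the same matrix (trace 15839/21025 here), so the stated sign of the e13 coefficient is what selects one sheet.


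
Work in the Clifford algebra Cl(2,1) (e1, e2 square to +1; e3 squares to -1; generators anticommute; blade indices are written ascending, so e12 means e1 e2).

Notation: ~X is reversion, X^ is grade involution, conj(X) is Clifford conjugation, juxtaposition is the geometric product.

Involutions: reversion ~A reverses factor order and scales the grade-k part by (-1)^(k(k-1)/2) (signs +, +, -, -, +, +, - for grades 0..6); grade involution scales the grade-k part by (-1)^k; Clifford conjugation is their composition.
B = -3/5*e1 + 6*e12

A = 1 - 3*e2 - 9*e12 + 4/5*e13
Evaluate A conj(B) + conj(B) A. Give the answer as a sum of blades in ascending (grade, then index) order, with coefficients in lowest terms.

first term: -54 - 87/5*e1 + 27/5*e2 - 12/25*e3 - 21/5*e12 - 24/5*e23
second term: -54 + 93/5*e1 - 27/5*e2 + 12/25*e3 - 39/5*e12 + 24/5*e23
Answer: -108 + 6/5*e1 - 12*e12


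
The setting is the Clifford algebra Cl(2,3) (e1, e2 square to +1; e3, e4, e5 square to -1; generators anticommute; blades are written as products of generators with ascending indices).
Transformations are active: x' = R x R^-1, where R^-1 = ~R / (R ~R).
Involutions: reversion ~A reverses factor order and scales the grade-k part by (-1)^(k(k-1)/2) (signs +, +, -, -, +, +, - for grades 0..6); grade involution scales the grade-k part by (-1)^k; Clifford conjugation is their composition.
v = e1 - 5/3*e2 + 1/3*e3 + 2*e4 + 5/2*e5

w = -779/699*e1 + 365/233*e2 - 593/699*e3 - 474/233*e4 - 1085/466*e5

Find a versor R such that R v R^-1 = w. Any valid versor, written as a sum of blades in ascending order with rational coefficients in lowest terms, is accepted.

A norm check does it: q(v) = q(w) = -79/12, hence R = v + w = -80/699*e1 - 70/699*e2 - 120/233*e3 - 8/233*e4 + 40/233*e5 realises the map — parallel part kept, (v - w)/2 negated, v carried to w.
Answer: -80/699*e1 - 70/699*e2 - 120/233*e3 - 8/233*e4 + 40/233*e5


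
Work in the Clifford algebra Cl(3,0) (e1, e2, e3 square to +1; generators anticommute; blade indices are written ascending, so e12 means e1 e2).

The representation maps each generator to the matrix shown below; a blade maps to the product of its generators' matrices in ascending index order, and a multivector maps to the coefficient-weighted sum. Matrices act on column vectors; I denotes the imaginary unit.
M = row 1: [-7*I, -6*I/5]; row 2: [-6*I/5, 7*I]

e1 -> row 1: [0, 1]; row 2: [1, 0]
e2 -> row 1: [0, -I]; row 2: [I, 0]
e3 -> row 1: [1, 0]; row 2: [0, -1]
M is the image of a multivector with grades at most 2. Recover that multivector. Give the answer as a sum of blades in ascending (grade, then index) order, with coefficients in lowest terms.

Method: 1, rho(e1), rho(e2), rho(e3) form a trace-orthogonal basis of the 2x2 complex matrices (tr(X Y) = 2 if X = Y, else 0), so M = m0*1 + m1*rho(e1) + m2*rho(e2) + m3*rho(e3) with m0 = tr(M)/2 = 0, m1 = tr(M rho(e1))/2 = -6*I/5, m2 = tr(M rho(e2))/2 = 0, m3 = tr(M rho(e3))/2 = -7*I.
Multiplying table entries, the bivector images are rho(e12) = I*rho(e3), rho(e13) = -I*rho(e2), rho(e23) = I*rho(e1); with real blade coefficients the real parts of m0..m3 are the coefficients of 1, e1, e2, e3 and the imaginary parts give the bivectors (e23: Im m1, e13: -Im m2, e12: Im m3).
Answer: -7*e12 - 6/5*e23


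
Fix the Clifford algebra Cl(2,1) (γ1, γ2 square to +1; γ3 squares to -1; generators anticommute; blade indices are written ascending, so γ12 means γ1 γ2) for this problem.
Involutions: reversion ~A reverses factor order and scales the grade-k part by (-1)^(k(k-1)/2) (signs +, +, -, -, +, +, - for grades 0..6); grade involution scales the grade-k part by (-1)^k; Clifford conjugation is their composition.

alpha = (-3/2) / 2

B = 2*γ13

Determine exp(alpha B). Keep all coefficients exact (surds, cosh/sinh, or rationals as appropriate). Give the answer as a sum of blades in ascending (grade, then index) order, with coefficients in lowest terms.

B^2 = (2)^2*(γ13)^2 = 4*(+1) = 4 (a basis 2-blade squares to minus the product of its generators' squares).
B^2 = 4 — a positive square means the series sums to a boost: l = 2, alpha*l = -3/2, so exp(alpha B) = cosh(-3/2) + (sinh(-3/2)/2)*B = cosh(3/2) + (-sinh(3/2)/2)*B.
Answer: cosh(3/2) - sinh(3/2)*γ13


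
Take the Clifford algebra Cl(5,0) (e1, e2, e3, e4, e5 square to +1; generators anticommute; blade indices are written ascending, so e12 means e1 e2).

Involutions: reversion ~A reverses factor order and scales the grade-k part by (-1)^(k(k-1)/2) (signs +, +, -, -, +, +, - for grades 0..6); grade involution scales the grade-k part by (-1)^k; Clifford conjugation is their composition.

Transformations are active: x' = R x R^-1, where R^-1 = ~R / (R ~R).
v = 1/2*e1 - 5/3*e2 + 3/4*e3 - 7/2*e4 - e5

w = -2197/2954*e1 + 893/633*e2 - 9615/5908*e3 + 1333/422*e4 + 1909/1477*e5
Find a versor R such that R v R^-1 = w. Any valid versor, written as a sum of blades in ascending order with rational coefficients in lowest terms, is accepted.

Take R = v + w = -360/1477*e1 - 54/211*e2 - 1296/1477*e3 - 72/211*e4 + 432/1477*e5. Because q(v) = q(w) = 2425/144, conjugation by R sends v exactly to w.
Answer: -360/1477*e1 - 54/211*e2 - 1296/1477*e3 - 72/211*e4 + 432/1477*e5


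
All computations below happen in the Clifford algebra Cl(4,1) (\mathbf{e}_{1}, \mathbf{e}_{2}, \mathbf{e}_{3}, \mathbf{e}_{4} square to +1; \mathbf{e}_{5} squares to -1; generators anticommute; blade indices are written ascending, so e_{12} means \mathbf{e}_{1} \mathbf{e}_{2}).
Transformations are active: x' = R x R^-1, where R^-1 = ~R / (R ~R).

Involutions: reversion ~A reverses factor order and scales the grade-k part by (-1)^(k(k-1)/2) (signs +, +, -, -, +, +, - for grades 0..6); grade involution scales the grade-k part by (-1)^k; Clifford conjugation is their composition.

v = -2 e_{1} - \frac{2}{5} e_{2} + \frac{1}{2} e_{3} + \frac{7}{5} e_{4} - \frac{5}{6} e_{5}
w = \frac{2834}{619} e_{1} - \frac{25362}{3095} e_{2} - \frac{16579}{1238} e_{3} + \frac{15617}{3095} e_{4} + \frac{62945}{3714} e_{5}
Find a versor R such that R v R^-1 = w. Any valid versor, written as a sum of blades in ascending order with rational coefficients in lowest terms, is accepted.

Reasoning: v^2 = w^2 = \frac{1277}{225} since conjugation preserves the quadratic form; R = v + w = \frac{1596}{619} e_{1} - \frac{5320}{619} e_{2} - \frac{7980}{619} e_{3} + \frac{3990}{619} e_{4} + \frac{9975}{619} e_{5} is then valid when invertible, keeping its own part and reversing (v - w)/2.
Answer: \frac{1596}{619} e_{1} - \frac{5320}{619} e_{2} - \frac{7980}{619} e_{3} + \frac{3990}{619} e_{4} + \frac{9975}{619} e_{5}


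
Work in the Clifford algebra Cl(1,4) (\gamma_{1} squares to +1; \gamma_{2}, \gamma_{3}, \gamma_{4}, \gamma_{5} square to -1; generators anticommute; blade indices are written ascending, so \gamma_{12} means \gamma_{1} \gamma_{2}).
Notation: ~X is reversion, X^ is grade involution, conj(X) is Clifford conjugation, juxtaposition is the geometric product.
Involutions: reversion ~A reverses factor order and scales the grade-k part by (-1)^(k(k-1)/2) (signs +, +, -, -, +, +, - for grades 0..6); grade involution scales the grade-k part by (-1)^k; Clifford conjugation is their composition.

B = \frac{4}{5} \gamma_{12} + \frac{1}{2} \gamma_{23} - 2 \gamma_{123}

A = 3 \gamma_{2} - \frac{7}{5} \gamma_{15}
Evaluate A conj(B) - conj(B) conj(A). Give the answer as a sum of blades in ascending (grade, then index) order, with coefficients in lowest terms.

first term: -\frac{12}{5} \gamma_{1} + \frac{3}{2} \gamma_{3} - 6 \gamma_{13} + \frac{28}{25} \gamma_{25} - \frac{14}{5} \gamma_{235} + \frac{7}{10} \gamma_{1235}
second term: -\frac{12}{5} \gamma_{1} + \frac{3}{2} \gamma_{3} + 6 \gamma_{13} + \frac{28}{25} \gamma_{25} - \frac{14}{5} \gamma_{235} - \frac{7}{10} \gamma_{1235}
Answer: -12 \gamma_{13} + \frac{7}{5} \gamma_{1235}


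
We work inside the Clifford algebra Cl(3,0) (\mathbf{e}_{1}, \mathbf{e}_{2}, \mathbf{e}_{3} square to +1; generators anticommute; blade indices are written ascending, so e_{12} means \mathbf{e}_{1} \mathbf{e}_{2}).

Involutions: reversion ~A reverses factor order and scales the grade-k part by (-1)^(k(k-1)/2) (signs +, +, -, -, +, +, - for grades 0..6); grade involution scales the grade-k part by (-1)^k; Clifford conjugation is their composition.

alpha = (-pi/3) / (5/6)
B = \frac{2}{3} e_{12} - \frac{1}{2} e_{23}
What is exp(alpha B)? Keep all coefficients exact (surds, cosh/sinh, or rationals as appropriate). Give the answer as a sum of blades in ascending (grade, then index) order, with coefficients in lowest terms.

B^2 term by term: the squares give (\frac{2}{3})^2*(e_{12})^2 + (-\frac{1}{2})^2*(e_{23})^2 = \frac{4}{9}*(-1) + \frac{1}{4}*(-1) = -\frac{25}{36} (each basis 2-blade squares to minus the product of its generators' squares); cross terms between blades sharing an index anticommute and cancel. So B^2 = -\frac{25}{36}.
B^2 = -\frac{25}{36} — the negative square puts this in the circular regime; l = \frac{5}{6}, alpha*l = - \frac{\pi}{3}, so exp(alpha B) = cos(- \frac{\pi}{3}) + (sin(- \frac{\pi}{3})/(\frac{5}{6}))*B = \frac{1}{2} + (- \frac{3 \sqrt{3}}{5})*B.
Answer: \frac{1}{2} - \frac{2 \sqrt{3}}{5} e_{12} + \frac{3 \sqrt{3}}{10} e_{23}


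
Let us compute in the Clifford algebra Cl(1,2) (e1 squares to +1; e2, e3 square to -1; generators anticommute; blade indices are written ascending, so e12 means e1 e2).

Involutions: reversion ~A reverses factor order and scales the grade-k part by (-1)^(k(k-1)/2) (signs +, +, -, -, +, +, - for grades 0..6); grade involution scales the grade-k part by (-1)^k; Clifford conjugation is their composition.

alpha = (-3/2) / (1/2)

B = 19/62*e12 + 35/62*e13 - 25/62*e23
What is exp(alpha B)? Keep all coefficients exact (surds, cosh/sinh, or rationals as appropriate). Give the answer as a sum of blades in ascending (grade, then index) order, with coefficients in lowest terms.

B^2 term by term: the squares give (19/62)^2*(e12)^2 + (35/62)^2*(e13)^2 + (-25/62)^2*(e23)^2 = 361/3844*(+1) + 1225/3844*(+1) + 625/3844*(-1) = 1/4 (each basis 2-blade squares to minus the product of its generators' squares); cross terms between blades sharing an index anticommute and cancel. So B^2 = 1/4.
B^2 = 1/4 — hyperbolic case — the even/odd split gives cosh and sinh: l = 1/2, alpha*l = -3/2, so exp(alpha B) = cosh(-3/2) + (sinh(-3/2)/(1/2))*B = cosh(3/2) + (-2*sinh(3/2))*B.
Answer: cosh(3/2) - 19*sinh(3/2)/31*e12 - 35*sinh(3/2)/31*e13 + 25*sinh(3/2)/31*e23


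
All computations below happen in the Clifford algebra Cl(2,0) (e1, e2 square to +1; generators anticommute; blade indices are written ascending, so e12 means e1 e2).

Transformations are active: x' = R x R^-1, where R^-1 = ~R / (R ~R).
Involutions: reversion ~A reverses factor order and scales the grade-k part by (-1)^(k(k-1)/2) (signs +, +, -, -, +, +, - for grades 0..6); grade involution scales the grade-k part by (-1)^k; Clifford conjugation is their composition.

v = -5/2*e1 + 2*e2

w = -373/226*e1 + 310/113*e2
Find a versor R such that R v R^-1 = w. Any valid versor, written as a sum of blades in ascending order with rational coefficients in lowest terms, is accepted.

Here q(v) = q(w) = 41/4; the classical choice R = v + w = -469/113*e1 + 536/113*e2 then realises v -> w under the sandwich.
Answer: -469/113*e1 + 536/113*e2


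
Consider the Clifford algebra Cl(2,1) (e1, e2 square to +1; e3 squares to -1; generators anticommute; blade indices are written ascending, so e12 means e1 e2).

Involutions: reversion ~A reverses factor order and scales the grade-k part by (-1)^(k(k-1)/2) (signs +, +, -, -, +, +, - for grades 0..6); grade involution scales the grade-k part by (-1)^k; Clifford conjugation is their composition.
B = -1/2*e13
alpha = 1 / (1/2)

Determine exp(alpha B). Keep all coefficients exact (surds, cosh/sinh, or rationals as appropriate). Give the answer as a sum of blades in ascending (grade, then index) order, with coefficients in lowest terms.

B^2 = (-1/2)^2*(e13)^2 = 1/4*(+1) = 1/4 (a basis 2-blade squares to minus the product of its generators' squares).
B^2 = 1/4 — a positive square means the series sums to a boost: l = 1/2, alpha*l = 1, so exp(alpha B) = cosh(1) + (sinh(1)/(1/2))*B = cosh(1) + (2*sinh(1))*B.
Answer: cosh(1) - sinh(1)*e13
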